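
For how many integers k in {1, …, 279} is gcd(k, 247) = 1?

245

Prime factors of 247: 13, 19. Count integers ≤ 279 divisible by none of them.
By inclusion–exclusion: 279 − ⌊279/13⌋ − ⌊279/19⌋ + ⌊279/247⌋ = 245.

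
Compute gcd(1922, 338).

1922 = 2 · 31²
338 = 2 · 13²
Common: 2 = 2

2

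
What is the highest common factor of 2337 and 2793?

2337 = 3 · 19 · 41
2793 = 3 · 7² · 19
Common: 3 · 19 = 57

57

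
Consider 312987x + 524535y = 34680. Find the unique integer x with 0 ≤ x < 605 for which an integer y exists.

585

Euclid: 524535 = 1·312987 + 211548; 312987 = 1·211548 + 101439; 211548 = 2·101439 + 8670; 101439 = 11·8670 + 6069; 8670 = 1·6069 + 2601; 6069 = 2·2601 + 867; 2601 = 3·867 + 0 → gcd = 867; 34680 = 867·40.
Back-substitution yields 312987·(181) + 524535·(-108) = 867, so one solution is x = 181·40 = 7240, y = -108·40 = -4320.
Solutions in x differ by 524535/867 = 605; the one in [0, 605) is 7240 mod 605 = 585.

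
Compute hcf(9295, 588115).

55

Euclid: 588115 = 63·9295 + 2530; 9295 = 3·2530 + 1705; 2530 = 1·1705 + 825; 1705 = 2·825 + 55; 825 = 15·55 + 0. Last nonzero remainder: 55.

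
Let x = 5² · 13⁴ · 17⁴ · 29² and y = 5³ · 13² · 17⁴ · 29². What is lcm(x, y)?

250769724915125

max exponent per prime: 5³ · 13⁴ · 17⁴ · 29² = 250769724915125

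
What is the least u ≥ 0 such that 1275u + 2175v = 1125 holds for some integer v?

Euclid: 2175 = 1·1275 + 900; 1275 = 1·900 + 375; 900 = 2·375 + 150; 375 = 2·150 + 75; 150 = 2·75 + 0 → gcd = 75; 1125 = 75·15.
Back-substitution yields 1275·(12) + 2175·(-7) = 75, so one solution is u = 12·15 = 180, v = -7·15 = -105.
Solutions in u differ by 2175/75 = 29; the one in [0, 29) is 180 mod 29 = 6.

6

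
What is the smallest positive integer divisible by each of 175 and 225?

1575

gcd first: 225 = 1·175 + 50; 175 = 3·50 + 25; 50 = 2·25 + 0 → gcd = 25
lcm = 175·225/gcd = 39375/25 = 1575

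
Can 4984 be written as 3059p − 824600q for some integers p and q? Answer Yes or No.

By Bézout, 3059p − 824600q = 4984 has integer solutions iff gcd(3059, 824600) | 4984.
Euclid: 824600 = 269·3059 + 1729; 3059 = 1·1729 + 1330; 1729 = 1·1330 + 399; 1330 = 3·399 + 133; 399 = 3·133 + 0. gcd = 133; 4984 mod 133 = 63. No.

No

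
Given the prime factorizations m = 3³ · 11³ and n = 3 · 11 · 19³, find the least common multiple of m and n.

246491883

max exponent per prime: 3³ · 11³ · 19³ = 246491883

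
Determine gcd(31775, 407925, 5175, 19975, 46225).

gcd(31775, 407925): 407925 = 12·31775 + 26625; 31775 = 1·26625 + 5150; 26625 = 5·5150 + 875; 5150 = 5·875 + 775; 875 = 1·775 + 100; 775 = 7·100 + 75; 100 = 1·75 + 25; 75 = 3·25 + 0 → 25
gcd(25, 5175): 5175 = 207·25 + 0 → 25
gcd(25, 19975): 19975 = 799·25 + 0 → 25
gcd(25, 46225): 46225 = 1849·25 + 0 → 25

25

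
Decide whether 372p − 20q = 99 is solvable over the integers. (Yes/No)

By Bézout, 372p − 20q = 99 has integer solutions iff gcd(372, 20) | 99.
Euclid: 372 = 18·20 + 12; 20 = 1·12 + 8; 12 = 1·8 + 4; 8 = 2·4 + 0. gcd = 4; 99 mod 4 = 3. No.

No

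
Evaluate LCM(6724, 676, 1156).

6724 = 2² · 41²; 676 = 2² · 13²; 1156 = 2² · 17²
lcm takes max exponent of each prime: 2² · 13² · 17² · 41² = 328406884

328406884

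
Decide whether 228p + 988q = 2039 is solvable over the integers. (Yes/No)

By Bézout, 228p + 988q = 2039 has integer solutions iff gcd(228, 988) | 2039.
Euclid: 988 = 4·228 + 76; 228 = 3·76 + 0. gcd = 76; 2039 mod 76 = 63. No.

No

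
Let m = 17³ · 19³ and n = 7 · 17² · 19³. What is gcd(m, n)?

min exponent per shared prime: 17² · 19³ = 1982251

1982251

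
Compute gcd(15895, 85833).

3179

Euclid: 85833 = 5·15895 + 6358; 15895 = 2·6358 + 3179; 6358 = 2·3179 + 0. Last nonzero remainder: 3179.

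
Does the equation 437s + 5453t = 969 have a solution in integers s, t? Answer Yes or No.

By Bézout, 437s + 5453t = 969 has integer solutions iff gcd(437, 5453) | 969.
Euclid: 5453 = 12·437 + 209; 437 = 2·209 + 19; 209 = 11·19 + 0. gcd = 19; 969 mod 19 = 0. Yes.

Yes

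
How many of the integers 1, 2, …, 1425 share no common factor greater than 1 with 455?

Prime factors of 455: 5, 7, 13. Count integers ≤ 1425 divisible by none of them.
By inclusion–exclusion: 1425 − ⌊1425/5⌋ − ⌊1425/7⌋ − ⌊1425/13⌋ + ⌊1425/35⌋ + ⌊1425/65⌋ + ⌊1425/91⌋ − ⌊1425/455⌋ = 901.

901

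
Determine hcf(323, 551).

Euclid: 551 = 1·323 + 228; 323 = 1·228 + 95; 228 = 2·95 + 38; 95 = 2·38 + 19; 38 = 2·19 + 0. Last nonzero remainder: 19.

19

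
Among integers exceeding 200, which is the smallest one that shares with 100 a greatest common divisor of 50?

Multiples of 50 above 200: 50·5, 50·6, … . Need the cofactor coprime to 100/50 = 2.
Checking s = 5, 6, … the first with gcd(s, 2) = 1 is s = 5, giving 250.

250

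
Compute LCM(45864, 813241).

2869114248

gcd first: 813241 = 17·45864 + 33553; 45864 = 1·33553 + 12311; 33553 = 2·12311 + 8931; 12311 = 1·8931 + 3380; 8931 = 2·3380 + 2171; 3380 = 1·2171 + 1209; 2171 = 1·1209 + 962; 1209 = 1·962 + 247; 962 = 3·247 + 221; 247 = 1·221 + 26; 221 = 8·26 + 13; 26 = 2·13 + 0 → gcd = 13
lcm = 45864·813241/gcd = 37298485224/13 = 2869114248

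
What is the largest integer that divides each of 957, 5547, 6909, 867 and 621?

3

gcd(957, 5547): 5547 = 5·957 + 762; 957 = 1·762 + 195; 762 = 3·195 + 177; 195 = 1·177 + 18; 177 = 9·18 + 15; 18 = 1·15 + 3; 15 = 5·3 + 0 → 3
gcd(3, 6909): 6909 = 2303·3 + 0 → 3
gcd(3, 867): 867 = 289·3 + 0 → 3
gcd(3, 621): 621 = 207·3 + 0 → 3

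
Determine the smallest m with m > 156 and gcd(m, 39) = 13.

gcd(m, 39) = 13 forces 13 | m; write m = 13s. Then gcd(13s, 13·3) = 13·gcd(s, 3), so need gcd(s, 3) = 1.
13s > 156 gives s ≥ 13. The least s ≥ 13 coprime to 3 is 13, so m = 13·13 = 169.

169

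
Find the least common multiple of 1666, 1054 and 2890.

lcm(1666, 1054) = 1666·1054/gcd = 1755964/34 = 51646
lcm(51646, 2890) = 51646·2890/gcd = 149256940/34 = 4389910

4389910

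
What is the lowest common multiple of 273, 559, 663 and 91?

199563

273 = 3 · 7 · 13; 559 = 13 · 43; 663 = 3 · 13 · 17; 91 = 7 · 13
lcm takes max exponent of each prime: 3 · 7 · 13 · 17 · 43 = 199563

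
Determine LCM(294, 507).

49686

gcd first: 507 = 1·294 + 213; 294 = 1·213 + 81; 213 = 2·81 + 51; 81 = 1·51 + 30; 51 = 1·30 + 21; 30 = 1·21 + 9; 21 = 2·9 + 3; 9 = 3·3 + 0 → gcd = 3
lcm = 294·507/gcd = 149058/3 = 49686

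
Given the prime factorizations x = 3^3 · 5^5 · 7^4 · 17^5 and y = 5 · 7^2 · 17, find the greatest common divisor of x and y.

4165

min exponent per shared prime: 5 · 7^2 · 17 = 4165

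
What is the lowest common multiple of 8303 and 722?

8303 = 19² · 23; 722 = 2 · 19²
max exponents: 2 · 19² · 23 = 16606

16606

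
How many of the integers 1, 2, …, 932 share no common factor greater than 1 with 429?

429 = 3·11·13. Inclusion–exclusion on these primes:
932 − ⌊932/3⌋ − ⌊932/11⌋ − ⌊932/13⌋ + ⌊932/33⌋ + ⌊932/39⌋ + ⌊932/143⌋ − ⌊932/429⌋ = 522

522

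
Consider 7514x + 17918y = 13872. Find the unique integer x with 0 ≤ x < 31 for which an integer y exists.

gcd(7514, 17918) = 578 (Euclid: 17918 = 2·7514 + 2890; 7514 = 2·2890 + 1734; 2890 = 1·1734 + 1156; 1734 = 1·1156 + 578; 1156 = 2·578 + 0), and 578 | 13872.
Extended Euclid: 7514·(12) + 17918·(-5) = 578. Scale by 24: x₀ = 288.
General solution x = x₀ + 31t; reducing mod 31 gives x = 9 (and y = -3).

9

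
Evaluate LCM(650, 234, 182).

650 = 2 · 5² · 13; 234 = 2 · 3² · 13; 182 = 2 · 7 · 13
lcm takes max exponent of each prime: 2 · 3² · 5² · 7 · 13 = 40950

40950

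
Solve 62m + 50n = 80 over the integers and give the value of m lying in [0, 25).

15

Euclid: 62 = 1·50 + 12; 50 = 4·12 + 2; 12 = 6·2 + 0 → gcd = 2; 80 = 2·40.
Back-substitution yields 62·(-4) + 50·(5) = 2, so one solution is m = -4·40 = -160, n = 5·40 = 200.
Solutions in m differ by 50/2 = 25; the one in [0, 25) is -160 mod 25 = 15.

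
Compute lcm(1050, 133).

1050 = 2 · 3 · 5² · 7; 133 = 7 · 19
max exponents: 2 · 3 · 5² · 7 · 19 = 19950

19950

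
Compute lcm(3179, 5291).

1529099

3179 = 11 · 17²; 5291 = 11 · 13 · 37
max exponents: 11 · 13 · 17² · 37 = 1529099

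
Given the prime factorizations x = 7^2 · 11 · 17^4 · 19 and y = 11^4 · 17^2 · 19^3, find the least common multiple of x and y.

410982480513451

max exponent per prime: 7^2 · 11^4 · 17^4 · 19^3 = 410982480513451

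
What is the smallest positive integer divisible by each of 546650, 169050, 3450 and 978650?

1572838326150

lcm(546650, 169050) = 546650·169050/gcd = 92411182500/50 = 1848223650
lcm(1848223650, 3450) = 1848223650·3450/gcd = 6376371592500/3450 = 1848223650
lcm(1848223650, 978650) = 1848223650·978650/gcd = 1808764075072500/1150 = 1572838326150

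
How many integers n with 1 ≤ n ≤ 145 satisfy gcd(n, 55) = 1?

55 = 5·11. Inclusion–exclusion on these primes:
145 − ⌊145/5⌋ − ⌊145/11⌋ + ⌊145/55⌋ = 105

105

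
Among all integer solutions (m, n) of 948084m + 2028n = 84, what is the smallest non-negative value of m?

155

Reduce mod 2028: 948084m ≡ 84 (mod 2028). With g = gcd(948084, 2028) = 12 dividing 84, divide through: 79007m ≡ 7 (mod 169).
Since gcd(79007, 169) = 1, m ≡ 7·(79007)⁻¹ ≡ 155 (mod 169). Smallest non-negative: 155.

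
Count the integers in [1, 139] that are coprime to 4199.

114

4199 = 13·17·19. Inclusion–exclusion on these primes:
139 − ⌊139/13⌋ − ⌊139/17⌋ − ⌊139/19⌋ + ⌊139/221⌋ + ⌊139/247⌋ + ⌊139/323⌋ − ⌊139/4199⌋ = 114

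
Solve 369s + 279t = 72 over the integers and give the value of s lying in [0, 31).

gcd(369, 279) = 9 (Euclid: 369 = 1·279 + 90; 279 = 3·90 + 9; 90 = 10·9 + 0), and 9 | 72.
Extended Euclid: 369·(-3) + 279·(4) = 9. Scale by 8: s₀ = -24.
General solution s = s₀ + 31k; reducing mod 31 gives s = 7 (and t = -9).

7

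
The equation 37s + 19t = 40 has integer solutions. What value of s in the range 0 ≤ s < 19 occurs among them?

gcd(37, 19) = 1 (Euclid: 37 = 1·19 + 18; 19 = 1·18 + 1; 18 = 18·1 + 0), and 1 | 40.
Extended Euclid: 37·(-1) + 19·(2) = 1. Scale by 40: s₀ = -40.
General solution s = s₀ + 19k; reducing mod 19 gives s = 17 (and t = -31).

17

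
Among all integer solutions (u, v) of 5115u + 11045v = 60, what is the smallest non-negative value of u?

298

gcd(5115, 11045) = 5 (Euclid: 11045 = 2·5115 + 815; 5115 = 6·815 + 225; 815 = 3·225 + 140; 225 = 1·140 + 85; 140 = 1·85 + 55; 85 = 1·55 + 30; 55 = 1·30 + 25; 30 = 1·25 + 5; 25 = 5·5 + 0), and 5 | 60.
Extended Euclid: 5115·(393) + 11045·(-182) = 5. Scale by 12: u₀ = 4716.
General solution u = u₀ + 2209t; reducing mod 2209 gives u = 298 (and v = -138).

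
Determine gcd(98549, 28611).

3179

98549 = 11 · 17² · 31
28611 = 3² · 11 · 17²
Common: 11 · 17² = 3179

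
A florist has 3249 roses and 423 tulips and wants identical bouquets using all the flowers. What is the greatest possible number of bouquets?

9

3249 = 3² · 19²
423 = 3² · 47
Common: 3² = 9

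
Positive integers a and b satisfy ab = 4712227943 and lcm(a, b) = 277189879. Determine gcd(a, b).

From gcd × lcm = ab: gcd = 4712227943 / 277189879 = 17.

17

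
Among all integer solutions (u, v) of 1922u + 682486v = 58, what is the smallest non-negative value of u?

Euclid: 682486 = 355·1922 + 176; 1922 = 10·176 + 162; 176 = 1·162 + 14; 162 = 11·14 + 8; 14 = 1·8 + 6; 8 = 1·6 + 2; 6 = 3·2 + 0 → gcd = 2; 58 = 2·29.
Back-substitution yields 1922·(96940) + 682486·(-273) = 2, so one solution is u = 96940·29 = 2811260, v = -273·29 = -7917.
Solutions in u differ by 682486/2 = 341243; the one in [0, 341243) is 2811260 mod 341243 = 81316.

81316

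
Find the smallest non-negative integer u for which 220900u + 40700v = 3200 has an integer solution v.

61

Euclid: 220900 = 5·40700 + 17400; 40700 = 2·17400 + 5900; 17400 = 2·5900 + 5600; 5900 = 1·5600 + 300; 5600 = 18·300 + 200; 300 = 1·200 + 100; 200 = 2·100 + 0 → gcd = 100; 3200 = 100·32.
Back-substitution yields 220900·(-138) + 40700·(749) = 100, so one solution is u = -138·32 = -4416, v = 749·32 = 23968.
Solutions in u differ by 40700/100 = 407; the one in [0, 407) is -4416 mod 407 = 61.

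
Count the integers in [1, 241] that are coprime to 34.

114

Prime factors of 34: 2, 17. Count integers ≤ 241 divisible by none of them.
By inclusion–exclusion: 241 − ⌊241/2⌋ − ⌊241/17⌋ + ⌊241/34⌋ = 114.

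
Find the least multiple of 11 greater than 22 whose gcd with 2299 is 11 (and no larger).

2299 = 11·209. Any x with gcd(x, 2299) = 11 is a multiple of 11, say 11s, with s coprime to 209.
Need s > 22/11, so s ≥ 3. First s ≥ 3 with gcd(s, 209) = 1 is s = 3. Thus x = 11·3 = 33.

33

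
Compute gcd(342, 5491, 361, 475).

19

gcd(342, 5491): 5491 = 16·342 + 19; 342 = 18·19 + 0 → 19
gcd(19, 361): 361 = 19·19 + 0 → 19
gcd(19, 475): 475 = 25·19 + 0 → 19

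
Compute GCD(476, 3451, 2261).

gcd(476, 3451): 3451 = 7·476 + 119; 476 = 4·119 + 0 → 119
gcd(119, 2261): 2261 = 19·119 + 0 → 119

119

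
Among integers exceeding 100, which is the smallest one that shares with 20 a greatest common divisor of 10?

110

gcd(t, 20) = 10 forces 10 | t; write t = 10s. Then gcd(10s, 10·2) = 10·gcd(s, 2), so need gcd(s, 2) = 1.
10s > 100 gives s ≥ 11. The least s ≥ 11 coprime to 2 is 11, so t = 10·11 = 110.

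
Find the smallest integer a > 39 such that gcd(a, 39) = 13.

52

gcd(a, 39) = 13 forces 13 | a; write a = 13s. Then gcd(13s, 13·3) = 13·gcd(s, 3), so need gcd(s, 3) = 1.
13s > 39 gives s ≥ 4. The least s ≥ 4 coprime to 3 is 4, so a = 13·4 = 52.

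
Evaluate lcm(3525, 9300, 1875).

lcm(3525, 9300) = 3525·9300/gcd = 32782500/75 = 437100
lcm(437100, 1875) = 437100·1875/gcd = 819562500/75 = 10927500

10927500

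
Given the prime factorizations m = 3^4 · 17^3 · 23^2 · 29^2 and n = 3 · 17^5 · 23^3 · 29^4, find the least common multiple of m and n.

989703543996881559

max exponent per prime: 3^4 · 17^5 · 23^3 · 29^4 = 989703543996881559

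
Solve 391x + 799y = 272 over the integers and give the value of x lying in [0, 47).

Euclid: 799 = 2·391 + 17; 391 = 23·17 + 0 → gcd = 17; 272 = 17·16.
Back-substitution yields 391·(-2) + 799·(1) = 17, so one solution is x = -2·16 = -32, y = 1·16 = 16.
Solutions in x differ by 799/17 = 47; the one in [0, 47) is -32 mod 47 = 15.

15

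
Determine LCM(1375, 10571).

1321375

gcd first: 10571 = 7·1375 + 946; 1375 = 1·946 + 429; 946 = 2·429 + 88; 429 = 4·88 + 77; 88 = 1·77 + 11; 77 = 7·11 + 0 → gcd = 11
lcm = 1375·10571/gcd = 14535125/11 = 1321375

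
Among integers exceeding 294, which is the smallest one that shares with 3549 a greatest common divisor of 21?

Multiples of 21 above 294: 21·15, 21·16, … . Need the cofactor coprime to 3549/21 = 169.
Checking s = 15, 16, … the first with gcd(s, 169) = 1 is s = 15, giving 315.

315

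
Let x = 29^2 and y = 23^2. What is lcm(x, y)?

max exponent per prime: 23^2 · 29^2 = 444889

444889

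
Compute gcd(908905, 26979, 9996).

gcd(908905, 26979): 908905 = 33·26979 + 18598; 26979 = 1·18598 + 8381; 18598 = 2·8381 + 1836; 8381 = 4·1836 + 1037; 1836 = 1·1037 + 799; 1037 = 1·799 + 238; 799 = 3·238 + 85; 238 = 2·85 + 68; 85 = 1·68 + 17; 68 = 4·17 + 0 → 17
gcd(17, 9996): 9996 = 588·17 + 0 → 17

17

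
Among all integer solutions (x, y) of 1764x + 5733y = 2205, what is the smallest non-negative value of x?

Euclid: 5733 = 3·1764 + 441; 1764 = 4·441 + 0 → gcd = 441; 2205 = 441·5.
Back-substitution yields 1764·(-3) + 5733·(1) = 441, so one solution is x = -3·5 = -15, y = 1·5 = 5.
Solutions in x differ by 5733/441 = 13; the one in [0, 13) is -15 mod 13 = 11.

11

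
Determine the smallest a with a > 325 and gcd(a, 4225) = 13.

Multiples of 13 above 325: 13·26, 13·27, … . Need the cofactor coprime to 4225/13 = 325.
Checking s = 26, 27, … the first with gcd(s, 325) = 1 is s = 27, giving 351.

351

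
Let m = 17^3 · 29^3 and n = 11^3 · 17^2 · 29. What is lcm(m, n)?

max exponent per prime: 11^3 · 17^3 · 29^3 = 159484621967

159484621967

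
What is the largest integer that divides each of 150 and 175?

150 = 2 · 3 · 5²
175 = 5² · 7
Common: 5² = 25

25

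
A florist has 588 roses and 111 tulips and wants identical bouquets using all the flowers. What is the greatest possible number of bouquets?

3

Euclid: 588 = 5·111 + 33; 111 = 3·33 + 12; 33 = 2·12 + 9; 12 = 1·9 + 3; 9 = 3·3 + 0. Last nonzero remainder: 3.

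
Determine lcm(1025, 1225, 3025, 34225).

8319721025

lcm(1025, 1225) = 1025·1225/gcd = 1255625/25 = 50225
lcm(50225, 3025) = 50225·3025/gcd = 151930625/25 = 6077225
lcm(6077225, 34225) = 6077225·34225/gcd = 207993025625/25 = 8319721025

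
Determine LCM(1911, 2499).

gcd first: 2499 = 1·1911 + 588; 1911 = 3·588 + 147; 588 = 4·147 + 0 → gcd = 147
lcm = 1911·2499/gcd = 4775589/147 = 32487

32487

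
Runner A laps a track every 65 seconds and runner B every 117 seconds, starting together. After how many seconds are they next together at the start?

585

gcd first: 117 = 1·65 + 52; 65 = 1·52 + 13; 52 = 4·13 + 0 → gcd = 13
lcm = 65·117/gcd = 7605/13 = 585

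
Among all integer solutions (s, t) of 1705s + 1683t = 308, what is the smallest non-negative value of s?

gcd(1705, 1683) = 11 (Euclid: 1705 = 1·1683 + 22; 1683 = 76·22 + 11; 22 = 2·11 + 0), and 11 | 308.
Extended Euclid: 1705·(-76) + 1683·(77) = 11. Scale by 28: s₀ = -2128.
General solution s = s₀ + 153k; reducing mod 153 gives s = 14 (and t = -14).

14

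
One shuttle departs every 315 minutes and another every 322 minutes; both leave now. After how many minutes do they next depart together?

gcd first: 322 = 1·315 + 7; 315 = 45·7 + 0 → gcd = 7
lcm = 315·322/gcd = 101430/7 = 14490

14490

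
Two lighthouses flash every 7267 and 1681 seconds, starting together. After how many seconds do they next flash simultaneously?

7267 = 13² · 43; 1681 = 41²
max exponents: 13² · 41² · 43 = 12215827

12215827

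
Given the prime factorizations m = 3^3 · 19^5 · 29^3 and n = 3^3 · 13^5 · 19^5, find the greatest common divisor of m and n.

66854673

min exponent per shared prime: 3^3 · 19^5 = 66854673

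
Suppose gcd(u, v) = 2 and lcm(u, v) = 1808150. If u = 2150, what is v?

Using uv = gcd(u,v)·lcm(u,v) = 2·1808150 = 3616300, we get v = 3616300/2150 = 1682.

1682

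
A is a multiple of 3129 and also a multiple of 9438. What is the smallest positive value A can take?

3129 = 3 · 7 · 149; 9438 = 2 · 3 · 11² · 13
max exponents: 2 · 3 · 7 · 11² · 13 · 149 = 9843834

9843834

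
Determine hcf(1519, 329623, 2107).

49

gcd(1519, 329623): 329623 = 217·1519 + 0 → 1519
gcd(1519, 2107): 2107 = 1·1519 + 588; 1519 = 2·588 + 343; 588 = 1·343 + 245; 343 = 1·245 + 98; 245 = 2·98 + 49; 98 = 2·49 + 0 → 49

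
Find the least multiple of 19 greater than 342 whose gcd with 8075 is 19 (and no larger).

361

gcd(m, 8075) = 19 forces 19 | m; write m = 19s. Then gcd(19s, 19·425) = 19·gcd(s, 425), so need gcd(s, 425) = 1.
19s > 342 gives s ≥ 19. The least s ≥ 19 coprime to 425 is 19, so m = 19·19 = 361.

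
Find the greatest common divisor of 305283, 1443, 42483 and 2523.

3

305283 = 3 · 11² · 29²; 1443 = 3 · 13 · 37; 42483 = 3 · 7² · 17²; 2523 = 3 · 29²
gcd takes min exponent of each prime: 3 = 3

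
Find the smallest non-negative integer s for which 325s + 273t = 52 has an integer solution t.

Reduce mod 273: 325s ≡ 52 (mod 273). With g = gcd(325, 273) = 13 dividing 52, divide through: 25s ≡ 4 (mod 21).
Since gcd(25, 21) = 1, s ≡ 4·(25)⁻¹ ≡ 1 (mod 21). Smallest non-negative: 1.

1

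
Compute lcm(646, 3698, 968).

578115736

646 = 2 · 17 · 19; 3698 = 2 · 43²; 968 = 2³ · 11²
lcm takes max exponent of each prime: 2³ · 11² · 17 · 19 · 43² = 578115736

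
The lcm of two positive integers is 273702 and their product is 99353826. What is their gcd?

363

gcd·lcm = product, so gcd = 99353826/273702 = 363.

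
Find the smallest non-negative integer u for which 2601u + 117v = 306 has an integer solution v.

7

gcd(2601, 117) = 9 (Euclid: 2601 = 22·117 + 27; 117 = 4·27 + 9; 27 = 3·9 + 0), and 9 | 306.
Extended Euclid: 2601·(-4) + 117·(89) = 9. Scale by 34: u₀ = -136.
General solution u = u₀ + 13t; reducing mod 13 gives u = 7 (and v = -153).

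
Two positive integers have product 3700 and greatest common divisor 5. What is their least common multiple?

Since gcd(p,q)·lcm(p,q) = pq, lcm = 3700/5 = 740.

740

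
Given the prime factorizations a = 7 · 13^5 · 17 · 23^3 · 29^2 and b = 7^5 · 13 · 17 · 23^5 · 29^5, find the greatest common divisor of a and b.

min exponent per shared prime: 7 · 13 · 17 · 23^3 · 29^2 = 15829595509

15829595509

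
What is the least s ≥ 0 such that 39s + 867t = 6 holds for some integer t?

gcd(39, 867) = 3 (Euclid: 867 = 22·39 + 9; 39 = 4·9 + 3; 9 = 3·3 + 0), and 3 | 6.
Extended Euclid: 39·(89) + 867·(-4) = 3. Scale by 2: s₀ = 178.
General solution s = s₀ + 289k; reducing mod 289 gives s = 178 (and t = -8).

178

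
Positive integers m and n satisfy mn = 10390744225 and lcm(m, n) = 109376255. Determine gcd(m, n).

95

gcd·lcm = product, so gcd = 10390744225/109376255 = 95.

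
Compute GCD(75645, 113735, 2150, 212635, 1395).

gcd(75645, 113735): 113735 = 1·75645 + 38090; 75645 = 1·38090 + 37555; 38090 = 1·37555 + 535; 37555 = 70·535 + 105; 535 = 5·105 + 10; 105 = 10·10 + 5; 10 = 2·5 + 0 → 5
gcd(5, 2150): 2150 = 430·5 + 0 → 5
gcd(5, 212635): 212635 = 42527·5 + 0 → 5
gcd(5, 1395): 1395 = 279·5 + 0 → 5

5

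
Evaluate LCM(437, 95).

437 = 19 · 23; 95 = 5 · 19
max exponents: 5 · 19 · 23 = 2185

2185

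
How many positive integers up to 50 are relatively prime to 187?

187 = 11·17. Inclusion–exclusion on these primes:
50 − ⌊50/11⌋ − ⌊50/17⌋ + ⌊50/187⌋ = 44

44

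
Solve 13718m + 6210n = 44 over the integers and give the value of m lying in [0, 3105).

Euclid: 13718 = 2·6210 + 1298; 6210 = 4·1298 + 1018; 1298 = 1·1018 + 280; 1018 = 3·280 + 178; 280 = 1·178 + 102; 178 = 1·102 + 76; 102 = 1·76 + 26; 76 = 2·26 + 24; 26 = 1·24 + 2; 24 = 12·2 + 0 → gcd = 2; 44 = 2·22.
Back-substitution yields 13718·(244) + 6210·(-539) = 2, so one solution is m = 244·22 = 5368, n = -539·22 = -11858.
Solutions in m differ by 6210/2 = 3105; the one in [0, 3105) is 5368 mod 3105 = 2263.

2263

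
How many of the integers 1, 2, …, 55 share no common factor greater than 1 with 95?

42

Prime factors of 95: 5, 19. Count integers ≤ 55 divisible by none of them.
By inclusion–exclusion: 55 − ⌊55/5⌋ − ⌊55/19⌋ + ⌊55/95⌋ = 42.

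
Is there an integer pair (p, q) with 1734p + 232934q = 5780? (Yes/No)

By Bézout, 1734p + 232934q = 5780 has integer solutions iff gcd(1734, 232934) | 5780.
Euclid: 232934 = 134·1734 + 578; 1734 = 3·578 + 0. gcd = 578; 5780 mod 578 = 0. Yes.

Yes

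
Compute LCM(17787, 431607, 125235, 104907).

2108635420815

17787 = 3 · 7² · 11²; 431607 = 3 · 11² · 29 · 41; 125235 = 3² · 5 · 11² · 23; 104907 = 3 · 11² · 17²
lcm takes max exponent of each prime: 3² · 5 · 7² · 11² · 17² · 23 · 29 · 41 = 2108635420815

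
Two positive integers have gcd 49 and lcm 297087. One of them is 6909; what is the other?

p·q = gcd·lcm = 49·297087 = 14557263, so q = 14557263/6909 = 2107.

2107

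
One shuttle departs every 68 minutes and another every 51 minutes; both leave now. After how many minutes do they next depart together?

204

gcd first: 68 = 1·51 + 17; 51 = 3·17 + 0 → gcd = 17
lcm = 68·51/gcd = 3468/17 = 204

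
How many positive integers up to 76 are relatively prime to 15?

41

15 = 3·5. Inclusion–exclusion on these primes:
76 − ⌊76/3⌋ − ⌊76/5⌋ + ⌊76/15⌋ = 41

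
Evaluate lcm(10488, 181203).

33341352

gcd first: 181203 = 17·10488 + 2907; 10488 = 3·2907 + 1767; 2907 = 1·1767 + 1140; 1767 = 1·1140 + 627; 1140 = 1·627 + 513; 627 = 1·513 + 114; 513 = 4·114 + 57; 114 = 2·57 + 0 → gcd = 57
lcm = 10488·181203/gcd = 1900457064/57 = 33341352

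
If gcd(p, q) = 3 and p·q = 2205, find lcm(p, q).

Since gcd(p,q)·lcm(p,q) = pq, lcm = 2205/3 = 735.

735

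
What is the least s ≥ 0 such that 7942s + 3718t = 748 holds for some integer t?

97

Euclid: 7942 = 2·3718 + 506; 3718 = 7·506 + 176; 506 = 2·176 + 154; 176 = 1·154 + 22; 154 = 7·22 + 0 → gcd = 22; 748 = 22·34.
Back-substitution yields 7942·(-22) + 3718·(47) = 22, so one solution is s = -22·34 = -748, t = 47·34 = 1598.
Solutions in s differ by 3718/22 = 169; the one in [0, 169) is -748 mod 169 = 97.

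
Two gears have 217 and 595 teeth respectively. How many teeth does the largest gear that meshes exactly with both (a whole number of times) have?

217 = 7 · 31
595 = 5 · 7 · 17
Common: 7 = 7

7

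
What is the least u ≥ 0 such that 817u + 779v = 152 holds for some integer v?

4

Reduce mod 779: 817u ≡ 152 (mod 779). With g = gcd(817, 779) = 19 dividing 152, divide through: 43u ≡ 8 (mod 41).
Since gcd(43, 41) = 1, u ≡ 8·(43)⁻¹ ≡ 4 (mod 41). Smallest non-negative: 4.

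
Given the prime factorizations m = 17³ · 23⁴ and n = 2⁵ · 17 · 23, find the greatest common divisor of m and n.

391

min exponent per shared prime: 17 · 23 = 391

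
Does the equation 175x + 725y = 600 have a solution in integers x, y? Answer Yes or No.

Yes

gcd(175, 725): 725 = 4·175 + 25; 175 = 7·25 + 0 → 25
25 divides 600, so a solution exists.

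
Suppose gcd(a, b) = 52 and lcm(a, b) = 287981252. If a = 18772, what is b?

a·b = gcd·lcm = 52·287981252 = 14975025104, so b = 14975025104/18772 = 797732.

797732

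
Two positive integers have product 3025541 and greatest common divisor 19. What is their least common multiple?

159239

Since gcd(u,v)·lcm(u,v) = uv, lcm = 3025541/19 = 159239.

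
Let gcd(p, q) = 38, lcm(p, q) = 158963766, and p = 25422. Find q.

p·q = gcd·lcm = 38·158963766 = 6040623108, so q = 6040623108/25422 = 237614.

237614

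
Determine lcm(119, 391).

2737

gcd first: 391 = 3·119 + 34; 119 = 3·34 + 17; 34 = 2·17 + 0 → gcd = 17
lcm = 119·391/gcd = 46529/17 = 2737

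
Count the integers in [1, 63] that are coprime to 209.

55

209 = 11·19. Inclusion–exclusion on these primes:
63 − ⌊63/11⌋ − ⌊63/19⌋ + ⌊63/209⌋ = 55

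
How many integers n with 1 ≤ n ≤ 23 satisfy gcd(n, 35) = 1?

35 = 5·7. Inclusion–exclusion on these primes:
23 − ⌊23/5⌋ − ⌊23/7⌋ + ⌊23/35⌋ = 16

16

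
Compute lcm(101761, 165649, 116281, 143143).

158377304252167

101761 = 11² · 29²; 165649 = 11² · 37²; 116281 = 11² · 31²; 143143 = 7 · 11² · 13²
lcm takes max exponent of each prime: 7 · 11² · 13² · 29² · 31² · 37² = 158377304252167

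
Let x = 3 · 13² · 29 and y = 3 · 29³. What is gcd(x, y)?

min exponent per shared prime: 3 · 29 = 87

87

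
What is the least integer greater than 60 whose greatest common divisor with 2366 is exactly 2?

2366 = 2·1183. Any t with gcd(t, 2366) = 2 is a multiple of 2, say 2s, with s coprime to 1183.
Need s > 60/2, so s ≥ 31. First s ≥ 31 with gcd(s, 1183) = 1 is s = 31. Thus t = 2·31 = 62.

62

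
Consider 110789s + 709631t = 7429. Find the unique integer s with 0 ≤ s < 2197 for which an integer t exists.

Reduce mod 709631: 110789s ≡ 7429 (mod 709631). With g = gcd(110789, 709631) = 323 dividing 7429, divide through: 343s ≡ 23 (mod 2197).
Since gcd(343, 2197) = 1, s ≡ 23·(343)⁻¹ ≡ 1627 (mod 2197). Smallest non-negative: 1627.

1627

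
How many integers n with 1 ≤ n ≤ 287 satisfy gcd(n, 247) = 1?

247 = 13·19. Inclusion–exclusion on these primes:
287 − ⌊287/13⌋ − ⌊287/19⌋ + ⌊287/247⌋ = 251

251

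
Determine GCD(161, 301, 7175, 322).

161 = 7 · 23; 301 = 7 · 43; 7175 = 5² · 7 · 41; 322 = 2 · 7 · 23
gcd takes min exponent of each prime: 7 = 7

7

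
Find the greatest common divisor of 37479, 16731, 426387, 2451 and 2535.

gcd(37479, 16731): 37479 = 2·16731 + 4017; 16731 = 4·4017 + 663; 4017 = 6·663 + 39; 663 = 17·39 + 0 → 39
gcd(39, 426387): 426387 = 10933·39 + 0 → 39
gcd(39, 2451): 2451 = 62·39 + 33; 39 = 1·33 + 6; 33 = 5·6 + 3; 6 = 2·3 + 0 → 3
gcd(3, 2535): 2535 = 845·3 + 0 → 3

3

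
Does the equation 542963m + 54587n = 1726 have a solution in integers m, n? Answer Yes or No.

No

By Bézout, 542963m + 54587n = 1726 has integer solutions iff gcd(542963, 54587) | 1726.
Euclid: 542963 = 9·54587 + 51680; 54587 = 1·51680 + 2907; 51680 = 17·2907 + 2261; 2907 = 1·2261 + 646; 2261 = 3·646 + 323; 646 = 2·323 + 0. gcd = 323; 1726 mod 323 = 111. No.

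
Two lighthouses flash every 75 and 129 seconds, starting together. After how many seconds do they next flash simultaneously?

gcd first: 129 = 1·75 + 54; 75 = 1·54 + 21; 54 = 2·21 + 12; 21 = 1·12 + 9; 12 = 1·9 + 3; 9 = 3·3 + 0 → gcd = 3
lcm = 75·129/gcd = 9675/3 = 3225

3225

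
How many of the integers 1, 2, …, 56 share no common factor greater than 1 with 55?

41

55 = 5·11. Inclusion–exclusion on these primes:
56 − ⌊56/5⌋ − ⌊56/11⌋ + ⌊56/55⌋ = 41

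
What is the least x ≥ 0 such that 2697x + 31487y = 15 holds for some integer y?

Euclid: 31487 = 11·2697 + 1820; 2697 = 1·1820 + 877; 1820 = 2·877 + 66; 877 = 13·66 + 19; 66 = 3·19 + 9; 19 = 2·9 + 1; 9 = 9·1 + 0 → gcd = 1; 15 = 1·15.
Back-substitution yields 2697·(3339) + 31487·(-286) = 1, so one solution is x = 3339·15 = 50085, y = -286·15 = -4290.
Solutions in x differ by 31487/1 = 31487; the one in [0, 31487) is 50085 mod 31487 = 18598.

18598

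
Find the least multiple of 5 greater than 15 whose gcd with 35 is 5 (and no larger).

20

Multiples of 5 above 15: 5·4, 5·5, … . Need the cofactor coprime to 35/5 = 7.
Checking s = 4, 5, … the first with gcd(s, 7) = 1 is s = 4, giving 20.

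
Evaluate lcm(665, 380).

2660

665 = 5 · 7 · 19; 380 = 2² · 5 · 19
max exponents: 2² · 5 · 7 · 19 = 2660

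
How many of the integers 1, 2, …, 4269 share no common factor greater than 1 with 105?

105 = 3·5·7. Inclusion–exclusion on these primes:
4269 − ⌊4269/3⌋ − ⌊4269/5⌋ − ⌊4269/7⌋ + ⌊4269/15⌋ + ⌊4269/21⌋ + ⌊4269/35⌋ − ⌊4269/105⌋ = 1952

1952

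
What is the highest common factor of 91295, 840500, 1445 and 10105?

91295 = 5 · 19 · 31²; 840500 = 2² · 5³ · 41²; 1445 = 5 · 17²; 10105 = 5 · 43 · 47
gcd takes min exponent of each prime: 5 = 5

5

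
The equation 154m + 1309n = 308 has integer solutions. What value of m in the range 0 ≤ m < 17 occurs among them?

gcd(154, 1309) = 77 (Euclid: 1309 = 8·154 + 77; 154 = 2·77 + 0), and 77 | 308.
Extended Euclid: 154·(-8) + 1309·(1) = 77. Scale by 4: m₀ = -32.
General solution m = m₀ + 17t; reducing mod 17 gives m = 2 (and n = 0).

2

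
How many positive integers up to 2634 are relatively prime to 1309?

1309 = 7·11·17. Inclusion–exclusion on these primes:
2634 − ⌊2634/7⌋ − ⌊2634/11⌋ − ⌊2634/17⌋ + ⌊2634/77⌋ + ⌊2634/119⌋ + ⌊2634/187⌋ − ⌊2634/1309⌋ = 1933

1933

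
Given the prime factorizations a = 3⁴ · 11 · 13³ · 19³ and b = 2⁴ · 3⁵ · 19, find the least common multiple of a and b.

max exponent per prime: 2⁴ · 3⁵ · 11 · 13³ · 19³ = 644480529264

644480529264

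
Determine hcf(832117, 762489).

832117 = 11² · 13 · 23²
762489 = 3² · 7³ · 13 · 19
Common: 13 = 13

13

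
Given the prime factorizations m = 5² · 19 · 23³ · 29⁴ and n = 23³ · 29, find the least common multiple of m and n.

max exponent per prime: 5² · 19 · 23³ · 29⁴ = 4087606765325

4087606765325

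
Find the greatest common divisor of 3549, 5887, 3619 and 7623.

7

gcd(3549, 5887): 5887 = 1·3549 + 2338; 3549 = 1·2338 + 1211; 2338 = 1·1211 + 1127; 1211 = 1·1127 + 84; 1127 = 13·84 + 35; 84 = 2·35 + 14; 35 = 2·14 + 7; 14 = 2·7 + 0 → 7
gcd(7, 3619): 3619 = 517·7 + 0 → 7
gcd(7, 7623): 7623 = 1089·7 + 0 → 7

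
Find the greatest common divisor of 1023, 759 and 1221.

33

1023 = 3 · 11 · 31; 759 = 3 · 11 · 23; 1221 = 3 · 11 · 37
gcd takes min exponent of each prime: 3 · 11 = 33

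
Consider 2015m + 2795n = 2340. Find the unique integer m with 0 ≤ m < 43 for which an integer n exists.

Reduce mod 2795: 2015m ≡ 2340 (mod 2795). With g = gcd(2015, 2795) = 65 dividing 2340, divide through: 31m ≡ 36 (mod 43).
Since gcd(31, 43) = 1, m ≡ 36·(31)⁻¹ ≡ 40 (mod 43). Smallest non-negative: 40.

40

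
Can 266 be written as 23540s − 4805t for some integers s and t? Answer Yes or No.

gcd(23540, 4805): 23540 = 4·4805 + 4320; 4805 = 1·4320 + 485; 4320 = 8·485 + 440; 485 = 1·440 + 45; 440 = 9·45 + 35; 45 = 1·35 + 10; 35 = 3·10 + 5; 10 = 2·5 + 0 → 5
5 does not divide 266, so a solution does not exist.

No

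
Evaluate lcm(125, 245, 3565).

4367125

125 = 5³; 245 = 5 · 7²; 3565 = 5 · 23 · 31
lcm takes max exponent of each prime: 5³ · 7² · 23 · 31 = 4367125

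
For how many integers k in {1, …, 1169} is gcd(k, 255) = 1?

587

Prime factors of 255: 3, 5, 17. Count integers ≤ 1169 divisible by none of them.
By inclusion–exclusion: 1169 − ⌊1169/3⌋ − ⌊1169/5⌋ − ⌊1169/17⌋ + ⌊1169/15⌋ + ⌊1169/51⌋ + ⌊1169/85⌋ − ⌊1169/255⌋ = 587.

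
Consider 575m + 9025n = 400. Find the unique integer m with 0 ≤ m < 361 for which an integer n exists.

Euclid: 9025 = 15·575 + 400; 575 = 1·400 + 175; 400 = 2·175 + 50; 175 = 3·50 + 25; 50 = 2·25 + 0 → gcd = 25; 400 = 25·16.
Back-substitution yields 575·(157) + 9025·(-10) = 25, so one solution is m = 157·16 = 2512, n = -10·16 = -160.
Solutions in m differ by 9025/25 = 361; the one in [0, 361) is 2512 mod 361 = 346.

346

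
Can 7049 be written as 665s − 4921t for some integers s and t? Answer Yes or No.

Yes

By Bézout, 665s − 4921t = 7049 has integer solutions iff gcd(665, 4921) | 7049.
Euclid: 4921 = 7·665 + 266; 665 = 2·266 + 133; 266 = 2·133 + 0. gcd = 133; 7049 mod 133 = 0. Yes.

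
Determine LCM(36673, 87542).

gcd first: 87542 = 2·36673 + 14196; 36673 = 2·14196 + 8281; 14196 = 1·8281 + 5915; 8281 = 1·5915 + 2366; 5915 = 2·2366 + 1183; 2366 = 2·1183 + 0 → gcd = 1183
lcm = 36673·87542/gcd = 3210427766/1183 = 2713802

2713802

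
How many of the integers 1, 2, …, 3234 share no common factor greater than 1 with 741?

741 = 3·13·19. Inclusion–exclusion on these primes:
3234 − ⌊3234/3⌋ − ⌊3234/13⌋ − ⌊3234/19⌋ + ⌊3234/39⌋ + ⌊3234/57⌋ + ⌊3234/247⌋ − ⌊3234/741⌋ = 1885

1885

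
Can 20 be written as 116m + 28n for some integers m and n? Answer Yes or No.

By Bézout, 116m + 28n = 20 has integer solutions iff gcd(116, 28) | 20.
Euclid: 116 = 4·28 + 4; 28 = 7·4 + 0. gcd = 4; 20 mod 4 = 0. Yes.

Yes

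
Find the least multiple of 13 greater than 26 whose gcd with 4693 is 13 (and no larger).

39

gcd(x, 4693) = 13 forces 13 | x; write x = 13s. Then gcd(13s, 13·361) = 13·gcd(s, 361), so need gcd(s, 361) = 1.
13s > 26 gives s ≥ 3. The least s ≥ 3 coprime to 361 is 3, so x = 13·3 = 39.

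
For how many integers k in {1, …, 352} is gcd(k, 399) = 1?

Prime factors of 399: 3, 7, 19. Count integers ≤ 352 divisible by none of them.
By inclusion–exclusion: 352 − ⌊352/3⌋ − ⌊352/7⌋ − ⌊352/19⌋ + ⌊352/21⌋ + ⌊352/57⌋ + ⌊352/133⌋ − ⌊352/399⌋ = 191.

191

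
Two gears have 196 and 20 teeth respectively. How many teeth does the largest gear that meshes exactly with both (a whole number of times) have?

196 = 2² · 7²
20 = 2² · 5
Common: 2² = 4

4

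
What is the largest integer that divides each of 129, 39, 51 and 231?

129 = 3 · 43; 39 = 3 · 13; 51 = 3 · 17; 231 = 3 · 7 · 11
gcd takes min exponent of each prime: 3 = 3

3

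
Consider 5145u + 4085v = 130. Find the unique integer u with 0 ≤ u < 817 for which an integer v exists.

Euclid: 5145 = 1·4085 + 1060; 4085 = 3·1060 + 905; 1060 = 1·905 + 155; 905 = 5·155 + 130; 155 = 1·130 + 25; 130 = 5·25 + 5; 25 = 5·5 + 0 → gcd = 5; 130 = 5·26.
Back-substitution yields 5145·(-158) + 4085·(199) = 5, so one solution is u = -158·26 = -4108, v = 199·26 = 5174.
Solutions in u differ by 4085/5 = 817; the one in [0, 817) is -4108 mod 817 = 794.

794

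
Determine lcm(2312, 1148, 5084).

2312 = 2³ · 17²; 1148 = 2² · 7 · 41; 5084 = 2² · 31 · 41
lcm takes max exponent of each prime: 2³ · 7 · 17² · 31 · 41 = 20569864

20569864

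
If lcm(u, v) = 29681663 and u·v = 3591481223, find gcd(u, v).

gcd·lcm = product, so gcd = 3591481223/29681663 = 121.

121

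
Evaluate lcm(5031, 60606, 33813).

5031 = 3² · 13 · 43; 60606 = 2 · 3² · 7 · 13 · 37; 33813 = 3² · 13 · 17²
lcm takes max exponent of each prime: 2 · 3² · 7 · 13 · 17² · 37 · 43 = 753150762

753150762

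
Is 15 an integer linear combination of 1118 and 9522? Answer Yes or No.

No

gcd(1118, 9522): 9522 = 8·1118 + 578; 1118 = 1·578 + 540; 578 = 1·540 + 38; 540 = 14·38 + 8; 38 = 4·8 + 6; 8 = 1·6 + 2; 6 = 3·2 + 0 → 2
2 does not divide 15, so a solution does not exist.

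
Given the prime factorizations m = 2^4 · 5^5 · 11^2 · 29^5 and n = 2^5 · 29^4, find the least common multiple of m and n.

248184902900000

max exponent per prime: 2^5 · 5^5 · 11^2 · 29^5 = 248184902900000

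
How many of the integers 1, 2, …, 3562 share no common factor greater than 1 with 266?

1446

Prime factors of 266: 2, 7, 19. Count integers ≤ 3562 divisible by none of them.
By inclusion–exclusion: 3562 − ⌊3562/2⌋ − ⌊3562/7⌋ − ⌊3562/19⌋ + ⌊3562/14⌋ + ⌊3562/38⌋ + ⌊3562/133⌋ − ⌊3562/266⌋ = 1446.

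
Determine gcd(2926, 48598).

22

Euclid: 48598 = 16·2926 + 1782; 2926 = 1·1782 + 1144; 1782 = 1·1144 + 638; 1144 = 1·638 + 506; 638 = 1·506 + 132; 506 = 3·132 + 110; 132 = 1·110 + 22; 110 = 5·22 + 0. Last nonzero remainder: 22.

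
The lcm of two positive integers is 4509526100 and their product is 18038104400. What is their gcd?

From gcd × lcm = uv: gcd = 18038104400 / 4509526100 = 4.

4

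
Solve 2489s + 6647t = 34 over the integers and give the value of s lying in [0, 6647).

gcd(2489, 6647) = 1 (Euclid: 6647 = 2·2489 + 1669; 2489 = 1·1669 + 820; 1669 = 2·820 + 29; 820 = 28·29 + 8; 29 = 3·8 + 5; 8 = 1·5 + 3; 5 = 1·3 + 2; 3 = 1·2 + 1; 2 = 2·1 + 0), and 1 | 34.
Extended Euclid: 2489·(2521) + 6647·(-944) = 1. Scale by 34: s₀ = 85714.
General solution s = s₀ + 6647k; reducing mod 6647 gives s = 5950 (and t = -2228).

5950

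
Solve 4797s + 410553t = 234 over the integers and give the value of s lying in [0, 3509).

Reduce mod 410553: 4797s ≡ 234 (mod 410553). With g = gcd(4797, 410553) = 117 dividing 234, divide through: 41s ≡ 2 (mod 3509).
Since gcd(41, 3509) = 1, s ≡ 2·(41)⁻¹ ≡ 1455 (mod 3509). Smallest non-negative: 1455.

1455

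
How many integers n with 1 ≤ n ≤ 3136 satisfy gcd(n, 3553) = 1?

3553 = 11·17·19. Inclusion–exclusion on these primes:
3136 − ⌊3136/11⌋ − ⌊3136/17⌋ − ⌊3136/19⌋ + ⌊3136/187⌋ + ⌊3136/209⌋ + ⌊3136/323⌋ − ⌊3136/3553⌋ = 2542

2542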